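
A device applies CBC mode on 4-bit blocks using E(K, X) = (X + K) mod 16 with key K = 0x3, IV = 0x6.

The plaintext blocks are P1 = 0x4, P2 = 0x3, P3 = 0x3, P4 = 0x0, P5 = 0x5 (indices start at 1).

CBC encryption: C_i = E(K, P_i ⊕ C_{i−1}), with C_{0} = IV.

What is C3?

C1: P1 ⊕ 0x6 = 0x2; E(K, 0x2) = 0x5.
C2: P2 ⊕ 0x5 = 0x6; E(K, 0x6) = 0x9.
C3: P3 ⊕ 0x9 = 0xA; E(K, 0xA) = 0xD.

C3 = 0xD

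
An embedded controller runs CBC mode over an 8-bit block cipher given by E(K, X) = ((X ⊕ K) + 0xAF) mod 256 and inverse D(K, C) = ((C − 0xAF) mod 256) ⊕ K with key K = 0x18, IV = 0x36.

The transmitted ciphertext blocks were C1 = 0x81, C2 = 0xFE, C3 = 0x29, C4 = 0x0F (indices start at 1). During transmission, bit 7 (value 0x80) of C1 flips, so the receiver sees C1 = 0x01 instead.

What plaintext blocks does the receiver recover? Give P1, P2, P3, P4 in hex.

CBC decryption: P_i = D(K, C_i) ⊕ C_{i−1}, with C_{0} = IV.
Only C1 changed, to 0x01. In CBC, a change in C_i garbles P_i and flips the same bit in P_{i+1}. Decrypting the received ciphertext:
P1: D(K, 0x01) = 0x4A; 0x4A ⊕ 0x36 = 0x7C.
P2: D(K, 0xFE) = 0x57; 0x57 ⊕ 0x01 = 0x56.
P3: D(K, 0x29) = 0x62; 0x62 ⊕ 0xFE = 0x9C.
P4: D(K, 0x0F) = 0x78; 0x78 ⊕ 0x29 = 0x51.
Blocks that differ from the original plaintext: P1, P2.

P1 = 0x7C, P2 = 0x56, P3 = 0x9C, P4 = 0x51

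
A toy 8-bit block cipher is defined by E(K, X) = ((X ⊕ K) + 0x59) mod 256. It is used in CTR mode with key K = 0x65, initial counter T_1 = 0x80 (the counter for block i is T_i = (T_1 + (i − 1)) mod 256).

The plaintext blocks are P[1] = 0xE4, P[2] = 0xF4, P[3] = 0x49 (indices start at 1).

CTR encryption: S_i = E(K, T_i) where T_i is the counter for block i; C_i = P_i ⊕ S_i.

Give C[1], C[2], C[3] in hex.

C[1] = 0xDA, C[2] = 0xC9, C[3] = 0x09

C[1]: T = 0x80, S = E(K, T) = 0x3E; 0xE4 ⊕ 0x3E = 0xDA.
C[2]: T = 0x81, S = E(K, T) = 0x3D; 0xF4 ⊕ 0x3D = 0xC9.
C[3]: T = 0x82, S = E(K, T) = 0x40; 0x49 ⊕ 0x40 = 0x09.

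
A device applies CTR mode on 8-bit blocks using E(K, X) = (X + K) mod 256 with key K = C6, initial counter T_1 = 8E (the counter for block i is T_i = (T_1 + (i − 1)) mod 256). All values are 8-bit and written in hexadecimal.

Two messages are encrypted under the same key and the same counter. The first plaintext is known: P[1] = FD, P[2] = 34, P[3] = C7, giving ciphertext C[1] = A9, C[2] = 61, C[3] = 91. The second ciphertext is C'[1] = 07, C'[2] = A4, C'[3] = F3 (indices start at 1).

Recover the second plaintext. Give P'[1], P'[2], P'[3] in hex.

P'[1] = 53, P'[2] = F1, P'[3] = A5

In CTR with a reused counter, both messages share the same keystream S_i, so C_i ⊕ C'_i = P_i ⊕ P'_i and thus P'_i = P_i ⊕ C_i ⊕ C'_i.
P'[1]: FD ⊕ A9 ⊕ 07 = 53.
P'[2]: 34 ⊕ 61 ⊕ A4 = F1.
P'[3]: C7 ⊕ 91 ⊕ F3 = A5.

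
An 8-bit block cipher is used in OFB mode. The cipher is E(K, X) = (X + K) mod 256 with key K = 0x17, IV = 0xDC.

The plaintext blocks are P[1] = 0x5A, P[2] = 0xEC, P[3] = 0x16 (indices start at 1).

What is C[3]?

C[3] = 0x37

OFB encryption: S_i = E(K, S_{i−1}) with S_{0} = IV; C_i = P_i ⊕ S_i.
C[1]: S = E(K, 0xDC) = 0xF3; 0x5A ⊕ 0xF3 = 0xA9.
C[2]: S = E(K, 0xF3) = 0x0A; 0xEC ⊕ 0x0A = 0xE6.
C[3]: S = E(K, 0x0A) = 0x21; 0x16 ⊕ 0x21 = 0x37.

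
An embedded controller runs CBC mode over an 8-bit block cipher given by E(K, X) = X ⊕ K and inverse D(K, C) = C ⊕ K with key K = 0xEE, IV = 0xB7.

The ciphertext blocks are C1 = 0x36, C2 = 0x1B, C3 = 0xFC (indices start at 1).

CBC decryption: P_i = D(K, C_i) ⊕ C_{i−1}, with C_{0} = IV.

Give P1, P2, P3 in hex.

P1 = 0x6F, P2 = 0xC3, P3 = 0x09

P1: D(K, 0x36) = 0xD8; 0xD8 ⊕ 0xB7 = 0x6F.
P2: D(K, 0x1B) = 0xF5; 0xF5 ⊕ 0x36 = 0xC3.
P3: D(K, 0xFC) = 0x12; 0x12 ⊕ 0x1B = 0x09.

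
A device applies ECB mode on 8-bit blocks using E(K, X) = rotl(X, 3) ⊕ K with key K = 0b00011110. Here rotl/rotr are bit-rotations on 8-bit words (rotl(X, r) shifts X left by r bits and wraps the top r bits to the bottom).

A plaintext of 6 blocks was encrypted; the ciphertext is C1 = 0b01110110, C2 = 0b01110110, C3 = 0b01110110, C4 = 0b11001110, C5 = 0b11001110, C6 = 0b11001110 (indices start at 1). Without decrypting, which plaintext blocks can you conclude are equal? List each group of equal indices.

ECB encrypts each block independently with the same key, so equal ciphertext blocks imply equal plaintext blocks.
C1 = C2 = C3 = 0b01110110, so P1 = P2 = P3.
C4 = C5 = C6 = 0b11001110, so P4 = P5 = P6.

P1 = P2 = P3; P4 = P5 = P6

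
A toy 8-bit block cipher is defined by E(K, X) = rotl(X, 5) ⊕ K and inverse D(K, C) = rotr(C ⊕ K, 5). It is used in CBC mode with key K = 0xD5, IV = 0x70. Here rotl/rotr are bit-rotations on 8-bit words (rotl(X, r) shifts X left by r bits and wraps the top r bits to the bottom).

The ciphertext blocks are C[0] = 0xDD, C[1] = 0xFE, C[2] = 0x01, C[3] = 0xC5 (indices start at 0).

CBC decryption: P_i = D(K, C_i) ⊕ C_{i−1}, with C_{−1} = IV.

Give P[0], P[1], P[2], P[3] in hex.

P[0] = 0x30, P[1] = 0x84, P[2] = 0x58, P[3] = 0x81

P[0]: D(K, 0xDD) = 0x40; 0x40 ⊕ 0x70 = 0x30.
P[1]: D(K, 0xFE) = 0x59; 0x59 ⊕ 0xDD = 0x84.
P[2]: D(K, 0x01) = 0xA6; 0xA6 ⊕ 0xFE = 0x58.
P[3]: D(K, 0xC5) = 0x80; 0x80 ⊕ 0x01 = 0x81.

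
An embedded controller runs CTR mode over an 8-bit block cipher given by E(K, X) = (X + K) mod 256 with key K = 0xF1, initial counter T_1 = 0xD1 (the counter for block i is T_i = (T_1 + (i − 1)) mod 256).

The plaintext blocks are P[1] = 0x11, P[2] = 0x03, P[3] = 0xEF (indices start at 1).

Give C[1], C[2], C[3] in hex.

C[1] = 0xD3, C[2] = 0xC0, C[3] = 0x2B

CTR encryption: S_i = E(K, T_i) where T_i is the counter for block i; C_i = P_i ⊕ S_i.
C[1]: T = 0xD1, S = E(K, T) = 0xC2; 0x11 ⊕ 0xC2 = 0xD3.
C[2]: T = 0xD2, S = E(K, T) = 0xC3; 0x03 ⊕ 0xC3 = 0xC0.
C[3]: T = 0xD3, S = E(K, T) = 0xC4; 0xEF ⊕ 0xC4 = 0x2B.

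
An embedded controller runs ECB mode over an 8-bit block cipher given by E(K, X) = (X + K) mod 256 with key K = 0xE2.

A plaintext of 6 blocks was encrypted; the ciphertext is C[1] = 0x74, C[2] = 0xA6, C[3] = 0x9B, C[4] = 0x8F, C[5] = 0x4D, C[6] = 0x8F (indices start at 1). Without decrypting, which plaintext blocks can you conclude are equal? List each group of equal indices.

ECB encrypts each block independently with the same key, so equal ciphertext blocks imply equal plaintext blocks.
C[4] = C[6] = 0x8F, so P[4] = P[6].

P[4] = P[6]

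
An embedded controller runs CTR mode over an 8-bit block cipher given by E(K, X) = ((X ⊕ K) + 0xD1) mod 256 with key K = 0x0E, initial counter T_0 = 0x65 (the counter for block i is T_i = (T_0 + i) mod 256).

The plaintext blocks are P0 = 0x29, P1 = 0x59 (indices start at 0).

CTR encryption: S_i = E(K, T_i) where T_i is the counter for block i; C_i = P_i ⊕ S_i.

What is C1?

C0: T = 0x65, S = E(K, T) = 0x3C; 0x29 ⊕ 0x3C = 0x15.
C1: T = 0x66, S = E(K, T) = 0x39; 0x59 ⊕ 0x39 = 0x60.

C1 = 0x60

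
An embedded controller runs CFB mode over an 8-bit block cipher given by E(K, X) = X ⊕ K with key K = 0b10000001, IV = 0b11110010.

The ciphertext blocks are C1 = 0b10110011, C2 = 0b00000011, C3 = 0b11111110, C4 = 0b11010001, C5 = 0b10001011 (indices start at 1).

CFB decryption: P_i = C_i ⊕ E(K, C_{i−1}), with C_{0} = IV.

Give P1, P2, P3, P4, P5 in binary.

P1: E(K, 0b11110010) = 0b01110011; 0b10110011 ⊕ 0b01110011 = 0b11000000.
P2: E(K, 0b10110011) = 0b00110010; 0b00000011 ⊕ 0b00110010 = 0b00110001.
P3: E(K, 0b00000011) = 0b10000010; 0b11111110 ⊕ 0b10000010 = 0b01111100.
P4: E(K, 0b11111110) = 0b01111111; 0b11010001 ⊕ 0b01111111 = 0b10101110.
P5: E(K, 0b11010001) = 0b01010000; 0b10001011 ⊕ 0b01010000 = 0b11011011.

P1 = 0b11000000, P2 = 0b00110001, P3 = 0b01111100, P4 = 0b10101110, P5 = 0b11011011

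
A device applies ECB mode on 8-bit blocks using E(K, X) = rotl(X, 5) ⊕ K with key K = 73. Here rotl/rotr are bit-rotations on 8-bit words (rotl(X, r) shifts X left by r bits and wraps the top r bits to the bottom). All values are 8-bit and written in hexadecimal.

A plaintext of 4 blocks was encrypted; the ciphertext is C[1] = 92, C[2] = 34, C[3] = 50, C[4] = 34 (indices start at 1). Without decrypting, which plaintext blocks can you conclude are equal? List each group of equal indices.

ECB encrypts each block independently with the same key, so equal ciphertext blocks imply equal plaintext blocks.
C[2] = C[4] = 34, so P[2] = P[4].

P[2] = P[4]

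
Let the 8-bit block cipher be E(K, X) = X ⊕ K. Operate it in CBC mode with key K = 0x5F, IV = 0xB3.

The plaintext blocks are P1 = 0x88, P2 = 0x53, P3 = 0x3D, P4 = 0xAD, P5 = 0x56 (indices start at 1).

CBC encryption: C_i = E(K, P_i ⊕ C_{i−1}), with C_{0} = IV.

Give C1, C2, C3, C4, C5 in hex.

C1 = 0x64, C2 = 0x68, C3 = 0x0A, C4 = 0xF8, C5 = 0xF1

C1: P1 ⊕ 0xB3 = 0x3B; E(K, 0x3B) = 0x64.
C2: P2 ⊕ 0x64 = 0x37; E(K, 0x37) = 0x68.
C3: P3 ⊕ 0x68 = 0x55; E(K, 0x55) = 0x0A.
C4: P4 ⊕ 0x0A = 0xA7; E(K, 0xA7) = 0xF8.
C5: P5 ⊕ 0xF8 = 0xAE; E(K, 0xAE) = 0xF1.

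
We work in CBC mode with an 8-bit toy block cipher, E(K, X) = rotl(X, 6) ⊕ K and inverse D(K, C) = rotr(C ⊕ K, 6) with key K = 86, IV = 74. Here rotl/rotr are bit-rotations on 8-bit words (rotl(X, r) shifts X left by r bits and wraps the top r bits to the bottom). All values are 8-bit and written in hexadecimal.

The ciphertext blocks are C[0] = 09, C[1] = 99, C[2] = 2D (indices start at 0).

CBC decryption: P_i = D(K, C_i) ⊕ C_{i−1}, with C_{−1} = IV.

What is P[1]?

P[1] = 75

P[1]: D(K, 99) = 7C; 7C ⊕ 09 = 75.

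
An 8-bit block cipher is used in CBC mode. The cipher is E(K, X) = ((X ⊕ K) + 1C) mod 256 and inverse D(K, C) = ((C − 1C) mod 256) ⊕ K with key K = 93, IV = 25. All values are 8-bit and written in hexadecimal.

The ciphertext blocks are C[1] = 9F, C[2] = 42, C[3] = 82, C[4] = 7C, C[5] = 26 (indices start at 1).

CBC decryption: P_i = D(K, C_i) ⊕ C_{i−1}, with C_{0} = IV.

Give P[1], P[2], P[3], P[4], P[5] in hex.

P[1] = 35, P[2] = 2A, P[3] = B7, P[4] = 71, P[5] = E5

P[1]: D(K, 9F) = 10; 10 ⊕ 25 = 35.
P[2]: D(K, 42) = B5; B5 ⊕ 9F = 2A.
P[3]: D(K, 82) = F5; F5 ⊕ 42 = B7.
P[4]: D(K, 7C) = F3; F3 ⊕ 82 = 71.
P[5]: D(K, 26) = 99; 99 ⊕ 7C = E5.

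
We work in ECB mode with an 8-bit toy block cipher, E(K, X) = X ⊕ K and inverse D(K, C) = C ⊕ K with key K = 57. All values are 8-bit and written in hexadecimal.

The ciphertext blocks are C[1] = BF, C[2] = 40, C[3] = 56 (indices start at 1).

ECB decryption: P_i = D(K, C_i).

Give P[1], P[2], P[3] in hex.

P[1] = E8, P[2] = 17, P[3] = 01

P[1]: D(K, BF) = E8.
P[2]: D(K, 40) = 17.
P[3]: D(K, 56) = 01.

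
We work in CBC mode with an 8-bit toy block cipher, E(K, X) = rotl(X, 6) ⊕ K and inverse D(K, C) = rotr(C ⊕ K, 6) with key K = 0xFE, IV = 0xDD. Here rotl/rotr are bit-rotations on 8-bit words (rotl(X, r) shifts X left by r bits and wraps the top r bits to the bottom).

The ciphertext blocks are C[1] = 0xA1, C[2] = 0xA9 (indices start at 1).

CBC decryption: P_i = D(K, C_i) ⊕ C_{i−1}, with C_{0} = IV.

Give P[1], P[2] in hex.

P[1] = 0xA0, P[2] = 0xFC

P[1]: D(K, 0xA1) = 0x7D; 0x7D ⊕ 0xDD = 0xA0.
P[2]: D(K, 0xA9) = 0x5D; 0x5D ⊕ 0xA1 = 0xFC.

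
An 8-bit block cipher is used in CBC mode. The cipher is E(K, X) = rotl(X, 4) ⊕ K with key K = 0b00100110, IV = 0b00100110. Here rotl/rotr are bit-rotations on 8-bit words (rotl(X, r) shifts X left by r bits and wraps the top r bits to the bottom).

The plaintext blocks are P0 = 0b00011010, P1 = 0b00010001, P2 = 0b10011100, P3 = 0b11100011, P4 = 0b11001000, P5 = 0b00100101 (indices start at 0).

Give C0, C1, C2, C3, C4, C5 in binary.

CBC encryption: C_i = E(K, P_i ⊕ C_{i−1}), with C_{−1} = IV.
C0: P0 ⊕ 0b00100110 = 0b00111100; E(K, 0b00111100) = 0b11100101.
C1: P1 ⊕ 0b11100101 = 0b11110100; E(K, 0b11110100) = 0b01101001.
C2: P2 ⊕ 0b01101001 = 0b11110101; E(K, 0b11110101) = 0b01111001.
C3: P3 ⊕ 0b01111001 = 0b10011010; E(K, 0b10011010) = 0b10001111.
C4: P4 ⊕ 0b10001111 = 0b01000111; E(K, 0b01000111) = 0b01010010.
C5: P5 ⊕ 0b01010010 = 0b01110111; E(K, 0b01110111) = 0b01010001.

C0 = 0b11100101, C1 = 0b01101001, C2 = 0b01111001, C3 = 0b10001111, C4 = 0b01010010, C5 = 0b01010001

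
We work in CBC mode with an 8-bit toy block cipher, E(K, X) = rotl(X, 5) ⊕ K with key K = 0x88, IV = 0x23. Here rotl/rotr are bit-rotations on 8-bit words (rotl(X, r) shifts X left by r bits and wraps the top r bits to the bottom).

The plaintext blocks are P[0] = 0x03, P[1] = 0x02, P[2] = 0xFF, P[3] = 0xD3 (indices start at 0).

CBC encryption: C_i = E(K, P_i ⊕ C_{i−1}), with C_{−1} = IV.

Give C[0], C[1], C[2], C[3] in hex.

C[0] = 0x8C, C[1] = 0x59, C[2] = 0x5C, C[3] = 0x79

C[0]: P[0] ⊕ 0x23 = 0x20; E(K, 0x20) = 0x8C.
C[1]: P[1] ⊕ 0x8C = 0x8E; E(K, 0x8E) = 0x59.
C[2]: P[2] ⊕ 0x59 = 0xA6; E(K, 0xA6) = 0x5C.
C[3]: P[3] ⊕ 0x5C = 0x8F; E(K, 0x8F) = 0x79.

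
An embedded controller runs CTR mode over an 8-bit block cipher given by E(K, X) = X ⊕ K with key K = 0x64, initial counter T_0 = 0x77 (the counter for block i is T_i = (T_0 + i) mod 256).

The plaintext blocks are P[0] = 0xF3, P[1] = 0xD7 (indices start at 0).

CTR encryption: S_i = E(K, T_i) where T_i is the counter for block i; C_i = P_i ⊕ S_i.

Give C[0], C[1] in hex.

C[0]: T = 0x77, S = E(K, T) = 0x13; 0xF3 ⊕ 0x13 = 0xE0.
C[1]: T = 0x78, S = E(K, T) = 0x1C; 0xD7 ⊕ 0x1C = 0xCB.

C[0] = 0xE0, C[1] = 0xCB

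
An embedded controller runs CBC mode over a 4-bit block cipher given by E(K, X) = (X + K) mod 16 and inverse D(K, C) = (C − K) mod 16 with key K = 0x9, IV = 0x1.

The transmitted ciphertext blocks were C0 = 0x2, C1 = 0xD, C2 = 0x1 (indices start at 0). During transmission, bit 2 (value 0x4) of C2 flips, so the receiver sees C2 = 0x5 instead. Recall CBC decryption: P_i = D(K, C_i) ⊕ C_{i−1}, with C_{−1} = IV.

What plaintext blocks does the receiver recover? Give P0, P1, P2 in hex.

P0 = 0x8, P1 = 0x6, P2 = 0x1

Only C2 changed, to 0x5. In CBC, a change in C_i garbles P_i and flips the same bit in P_{i+1}. Decrypting the received ciphertext:
P0: D(K, 0x2) = 0x9; 0x9 ⊕ 0x1 = 0x8.
P1: D(K, 0xD) = 0x4; 0x4 ⊕ 0x2 = 0x6.
P2: D(K, 0x5) = 0xC; 0xC ⊕ 0xD = 0x1.
Blocks that differ from the original plaintext: P2.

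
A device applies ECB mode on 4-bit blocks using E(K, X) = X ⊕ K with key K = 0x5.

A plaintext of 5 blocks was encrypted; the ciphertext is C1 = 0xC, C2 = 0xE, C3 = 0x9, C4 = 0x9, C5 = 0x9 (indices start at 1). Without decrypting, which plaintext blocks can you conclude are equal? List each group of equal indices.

P3 = P4 = P5

ECB encrypts each block independently with the same key, so equal ciphertext blocks imply equal plaintext blocks.
C3 = C4 = C5 = 0x9, so P3 = P4 = P5.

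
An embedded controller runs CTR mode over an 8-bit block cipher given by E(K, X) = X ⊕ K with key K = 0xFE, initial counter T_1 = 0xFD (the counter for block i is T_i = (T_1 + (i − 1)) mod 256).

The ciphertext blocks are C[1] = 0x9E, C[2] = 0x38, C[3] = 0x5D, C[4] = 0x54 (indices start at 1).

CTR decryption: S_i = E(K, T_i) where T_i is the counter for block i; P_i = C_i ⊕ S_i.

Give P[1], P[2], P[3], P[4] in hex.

P[1]: T = 0xFD, S = E(K, T) = 0x03; 0x9E ⊕ 0x03 = 0x9D.
P[2]: T = 0xFE, S = E(K, T) = 0x00; 0x38 ⊕ 0x00 = 0x38.
P[3]: T = 0xFF, S = E(K, T) = 0x01; 0x5D ⊕ 0x01 = 0x5C.
P[4]: T = 0x00, S = E(K, T) = 0xFE; 0x54 ⊕ 0xFE = 0xAA.

P[1] = 0x9D, P[2] = 0x38, P[3] = 0x5C, P[4] = 0xAA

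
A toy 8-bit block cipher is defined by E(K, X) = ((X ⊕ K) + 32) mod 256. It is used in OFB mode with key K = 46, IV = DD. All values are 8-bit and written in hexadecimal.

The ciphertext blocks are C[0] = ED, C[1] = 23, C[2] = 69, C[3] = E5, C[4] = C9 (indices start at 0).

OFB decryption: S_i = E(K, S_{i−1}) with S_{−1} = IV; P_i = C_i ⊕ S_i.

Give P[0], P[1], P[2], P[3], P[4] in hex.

P[0] = 20, P[1] = 9E, P[2] = 44, P[3] = 78, P[4] = C4

P[0]: S = E(K, DD) = CD; ED ⊕ CD = 20.
P[1]: S = E(K, CD) = BD; 23 ⊕ BD = 9E.
P[2]: S = E(K, BD) = 2D; 69 ⊕ 2D = 44.
P[3]: S = E(K, 2D) = 9D; E5 ⊕ 9D = 78.
P[4]: S = E(K, 9D) = 0D; C9 ⊕ 0D = C4.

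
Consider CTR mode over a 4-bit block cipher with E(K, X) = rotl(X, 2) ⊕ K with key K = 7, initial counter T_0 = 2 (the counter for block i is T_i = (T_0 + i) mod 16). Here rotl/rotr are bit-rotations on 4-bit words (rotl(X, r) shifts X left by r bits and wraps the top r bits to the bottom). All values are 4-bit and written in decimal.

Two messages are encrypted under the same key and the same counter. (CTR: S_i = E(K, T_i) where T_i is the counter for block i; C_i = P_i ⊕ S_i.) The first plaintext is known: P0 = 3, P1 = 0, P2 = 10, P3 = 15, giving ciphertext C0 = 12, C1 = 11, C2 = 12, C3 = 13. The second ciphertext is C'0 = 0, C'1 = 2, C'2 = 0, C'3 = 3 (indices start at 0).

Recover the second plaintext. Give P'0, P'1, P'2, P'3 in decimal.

In CTR with a reused counter, both messages share the same keystream S_i, so C_i ⊕ C'_i = P_i ⊕ P'_i and thus P'_i = P_i ⊕ C_i ⊕ C'_i.
P'0: 3 ⊕ 12 ⊕ 0 = 15.
P'1: 0 ⊕ 11 ⊕ 2 = 9.
P'2: 10 ⊕ 12 ⊕ 0 = 6.
P'3: 15 ⊕ 13 ⊕ 3 = 1.

P'0 = 15, P'1 = 9, P'2 = 6, P'3 = 1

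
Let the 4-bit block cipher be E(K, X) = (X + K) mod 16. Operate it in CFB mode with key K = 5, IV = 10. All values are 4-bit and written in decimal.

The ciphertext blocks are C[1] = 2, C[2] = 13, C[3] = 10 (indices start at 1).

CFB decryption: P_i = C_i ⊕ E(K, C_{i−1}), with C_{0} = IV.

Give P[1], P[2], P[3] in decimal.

P[1]: E(K, 10) = 15; 2 ⊕ 15 = 13.
P[2]: E(K, 2) = 7; 13 ⊕ 7 = 10.
P[3]: E(K, 13) = 2; 10 ⊕ 2 = 8.

P[1] = 13, P[2] = 10, P[3] = 8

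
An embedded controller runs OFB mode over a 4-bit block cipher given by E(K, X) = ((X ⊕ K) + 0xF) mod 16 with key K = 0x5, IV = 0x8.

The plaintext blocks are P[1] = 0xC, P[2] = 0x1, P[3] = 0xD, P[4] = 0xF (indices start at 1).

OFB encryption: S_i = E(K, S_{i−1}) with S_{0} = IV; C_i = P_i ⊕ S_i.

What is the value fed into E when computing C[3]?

0x8

C[1]: S = E(K, 0x8) = 0xC; 0xC ⊕ 0xC = 0x0.
C[2]: S = E(K, 0xC) = 0x8; 0x1 ⊕ 0x8 = 0x9.
C[3]: S = E(K, 0x8) = 0xC; 0xD ⊕ 0xC = 0x1.
So the input to E for block [3] is 0x8.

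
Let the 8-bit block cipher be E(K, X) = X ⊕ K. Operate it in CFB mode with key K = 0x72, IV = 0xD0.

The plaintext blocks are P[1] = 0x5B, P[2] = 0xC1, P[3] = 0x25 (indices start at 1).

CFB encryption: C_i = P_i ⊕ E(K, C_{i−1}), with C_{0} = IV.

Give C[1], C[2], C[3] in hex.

C[1]: E(K, 0xD0) = 0xA2; 0x5B ⊕ 0xA2 = 0xF9.
C[2]: E(K, 0xF9) = 0x8B; 0xC1 ⊕ 0x8B = 0x4A.
C[3]: E(K, 0x4A) = 0x38; 0x25 ⊕ 0x38 = 0x1D.

C[1] = 0xF9, C[2] = 0x4A, C[3] = 0x1D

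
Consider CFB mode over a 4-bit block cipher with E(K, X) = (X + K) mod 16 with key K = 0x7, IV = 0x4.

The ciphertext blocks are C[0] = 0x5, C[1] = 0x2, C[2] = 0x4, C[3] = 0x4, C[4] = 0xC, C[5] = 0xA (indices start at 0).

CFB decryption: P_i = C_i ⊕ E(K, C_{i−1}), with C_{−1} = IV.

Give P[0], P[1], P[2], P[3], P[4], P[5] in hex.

P[0] = 0xE, P[1] = 0xE, P[2] = 0xD, P[3] = 0xF, P[4] = 0x7, P[5] = 0x9

P[0]: E(K, 0x4) = 0xB; 0x5 ⊕ 0xB = 0xE.
P[1]: E(K, 0x5) = 0xC; 0x2 ⊕ 0xC = 0xE.
P[2]: E(K, 0x2) = 0x9; 0x4 ⊕ 0x9 = 0xD.
P[3]: E(K, 0x4) = 0xB; 0x4 ⊕ 0xB = 0xF.
P[4]: E(K, 0x4) = 0xB; 0xC ⊕ 0xB = 0x7.
P[5]: E(K, 0xC) = 0x3; 0xA ⊕ 0x3 = 0x9.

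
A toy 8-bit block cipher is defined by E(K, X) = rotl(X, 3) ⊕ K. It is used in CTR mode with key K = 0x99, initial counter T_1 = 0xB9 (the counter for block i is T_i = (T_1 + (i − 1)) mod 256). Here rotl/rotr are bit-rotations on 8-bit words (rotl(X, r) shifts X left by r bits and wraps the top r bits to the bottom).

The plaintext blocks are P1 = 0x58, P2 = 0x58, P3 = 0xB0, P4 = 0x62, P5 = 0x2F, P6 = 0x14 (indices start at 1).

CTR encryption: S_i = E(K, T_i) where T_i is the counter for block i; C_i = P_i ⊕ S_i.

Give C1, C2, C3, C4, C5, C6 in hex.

C1: T = 0xB9, S = E(K, T) = 0x54; 0x58 ⊕ 0x54 = 0x0C.
C2: T = 0xBA, S = E(K, T) = 0x4C; 0x58 ⊕ 0x4C = 0x14.
C3: T = 0xBB, S = E(K, T) = 0x44; 0xB0 ⊕ 0x44 = 0xF4.
C4: T = 0xBC, S = E(K, T) = 0x7C; 0x62 ⊕ 0x7C = 0x1E.
C5: T = 0xBD, S = E(K, T) = 0x74; 0x2F ⊕ 0x74 = 0x5B.
C6: T = 0xBE, S = E(K, T) = 0x6C; 0x14 ⊕ 0x6C = 0x78.

C1 = 0x0C, C2 = 0x14, C3 = 0xF4, C4 = 0x1E, C5 = 0x5B, C6 = 0x78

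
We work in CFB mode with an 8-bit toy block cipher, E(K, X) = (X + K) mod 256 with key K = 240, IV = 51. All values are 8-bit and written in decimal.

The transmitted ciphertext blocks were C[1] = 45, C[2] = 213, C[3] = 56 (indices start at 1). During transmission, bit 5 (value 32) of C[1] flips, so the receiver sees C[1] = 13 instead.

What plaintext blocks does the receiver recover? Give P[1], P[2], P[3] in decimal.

P[1] = 46, P[2] = 40, P[3] = 253

CFB decryption: P_i = C_i ⊕ E(K, C_{i−1}), with C_{0} = IV.
Only C[1] changed, to 13. In CFB, a change in C_i flips the same bit in P_i and garbles P_{i+1}. Decrypting the received ciphertext:
P[1]: E(K, 51) = 35; 13 ⊕ 35 = 46.
P[2]: E(K, 13) = 253; 213 ⊕ 253 = 40.
P[3]: E(K, 213) = 197; 56 ⊕ 197 = 253.
Blocks that differ from the original plaintext: P[1], P[2].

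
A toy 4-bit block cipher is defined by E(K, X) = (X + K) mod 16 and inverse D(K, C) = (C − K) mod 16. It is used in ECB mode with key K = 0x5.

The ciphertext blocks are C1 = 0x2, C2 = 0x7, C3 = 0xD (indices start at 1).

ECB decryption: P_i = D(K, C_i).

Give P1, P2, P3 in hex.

P1 = 0xD, P2 = 0x2, P3 = 0x8

P1: D(K, 0x2) = 0xD.
P2: D(K, 0x7) = 0x2.
P3: D(K, 0xD) = 0x8.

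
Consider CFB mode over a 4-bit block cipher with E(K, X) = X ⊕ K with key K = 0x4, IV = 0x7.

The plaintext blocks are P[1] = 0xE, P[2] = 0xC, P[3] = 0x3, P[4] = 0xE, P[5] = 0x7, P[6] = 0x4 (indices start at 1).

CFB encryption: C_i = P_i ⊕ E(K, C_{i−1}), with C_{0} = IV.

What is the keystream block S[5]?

C[1]: E(K, 0x7) = 0x3; 0xE ⊕ 0x3 = 0xD.
C[2]: E(K, 0xD) = 0x9; 0xC ⊕ 0x9 = 0x5.
C[3]: E(K, 0x5) = 0x1; 0x3 ⊕ 0x1 = 0x2.
C[4]: E(K, 0x2) = 0x6; 0xE ⊕ 0x6 = 0x8.
C[5]: E(K, 0x8) = 0xC; 0x7 ⊕ 0xC = 0xB.
So S[5] = 0xC.

0xC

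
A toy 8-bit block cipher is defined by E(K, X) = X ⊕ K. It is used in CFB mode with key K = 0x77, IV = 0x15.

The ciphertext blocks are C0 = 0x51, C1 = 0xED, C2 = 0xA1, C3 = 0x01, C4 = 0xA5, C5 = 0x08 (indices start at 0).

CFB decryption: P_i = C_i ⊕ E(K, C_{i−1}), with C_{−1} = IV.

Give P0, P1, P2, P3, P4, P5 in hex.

P0: E(K, 0x15) = 0x62; 0x51 ⊕ 0x62 = 0x33.
P1: E(K, 0x51) = 0x26; 0xED ⊕ 0x26 = 0xCB.
P2: E(K, 0xED) = 0x9A; 0xA1 ⊕ 0x9A = 0x3B.
P3: E(K, 0xA1) = 0xD6; 0x01 ⊕ 0xD6 = 0xD7.
P4: E(K, 0x01) = 0x76; 0xA5 ⊕ 0x76 = 0xD3.
P5: E(K, 0xA5) = 0xD2; 0x08 ⊕ 0xD2 = 0xDA.

P0 = 0x33, P1 = 0xCB, P2 = 0x3B, P3 = 0xD7, P4 = 0xD3, P5 = 0xDA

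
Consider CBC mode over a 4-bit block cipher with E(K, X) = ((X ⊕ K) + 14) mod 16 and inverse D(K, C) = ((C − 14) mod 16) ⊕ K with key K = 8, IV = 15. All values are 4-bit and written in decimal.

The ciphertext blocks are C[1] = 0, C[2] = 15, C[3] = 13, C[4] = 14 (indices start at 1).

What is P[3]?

P[3] = 8

CBC decryption: P_i = D(K, C_i) ⊕ C_{i−1}, with C_{0} = IV.
P[3]: D(K, 13) = 7; 7 ⊕ 15 = 8.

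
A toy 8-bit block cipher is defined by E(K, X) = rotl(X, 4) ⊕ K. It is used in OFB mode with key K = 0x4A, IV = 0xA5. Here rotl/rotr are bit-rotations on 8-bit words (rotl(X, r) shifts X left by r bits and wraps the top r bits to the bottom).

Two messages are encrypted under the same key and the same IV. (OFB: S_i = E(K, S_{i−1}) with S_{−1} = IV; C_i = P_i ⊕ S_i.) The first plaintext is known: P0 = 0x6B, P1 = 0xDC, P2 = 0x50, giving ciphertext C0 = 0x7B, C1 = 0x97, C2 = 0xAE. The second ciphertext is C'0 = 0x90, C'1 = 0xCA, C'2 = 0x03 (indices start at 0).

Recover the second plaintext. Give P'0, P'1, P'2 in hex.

In OFB with a reused IV, both messages share the same keystream S_i, so C_i ⊕ C'_i = P_i ⊕ P'_i and thus P'_i = P_i ⊕ C_i ⊕ C'_i.
P'0: 0x6B ⊕ 0x7B ⊕ 0x90 = 0x80.
P'1: 0xDC ⊕ 0x97 ⊕ 0xCA = 0x81.
P'2: 0x50 ⊕ 0xAE ⊕ 0x03 = 0xFD.

P'0 = 0x80, P'1 = 0x81, P'2 = 0xFD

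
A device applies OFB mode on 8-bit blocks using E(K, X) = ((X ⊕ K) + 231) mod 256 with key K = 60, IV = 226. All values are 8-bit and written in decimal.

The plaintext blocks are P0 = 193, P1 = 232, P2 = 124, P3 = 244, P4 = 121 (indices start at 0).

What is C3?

C3 = 18

OFB encryption: S_i = E(K, S_{i−1}) with S_{−1} = IV; C_i = P_i ⊕ S_i.
C0: S = E(K, 226) = 197; 193 ⊕ 197 = 4.
C1: S = E(K, 197) = 224; 232 ⊕ 224 = 8.
C2: S = E(K, 224) = 195; 124 ⊕ 195 = 191.
C3: S = E(K, 195) = 230; 244 ⊕ 230 = 18.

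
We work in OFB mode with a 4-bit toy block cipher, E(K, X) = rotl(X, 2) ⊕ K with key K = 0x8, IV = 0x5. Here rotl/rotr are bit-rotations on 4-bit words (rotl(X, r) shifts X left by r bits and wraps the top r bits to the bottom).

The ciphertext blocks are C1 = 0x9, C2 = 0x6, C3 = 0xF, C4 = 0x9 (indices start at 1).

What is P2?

P2 = 0x9

OFB decryption: S_i = E(K, S_{i−1}) with S_{0} = IV; P_i = C_i ⊕ S_i.
P1: S = E(K, 0x5) = 0xD; 0x9 ⊕ 0xD = 0x4.
P2: S = E(K, 0xD) = 0xF; 0x6 ⊕ 0xF = 0x9.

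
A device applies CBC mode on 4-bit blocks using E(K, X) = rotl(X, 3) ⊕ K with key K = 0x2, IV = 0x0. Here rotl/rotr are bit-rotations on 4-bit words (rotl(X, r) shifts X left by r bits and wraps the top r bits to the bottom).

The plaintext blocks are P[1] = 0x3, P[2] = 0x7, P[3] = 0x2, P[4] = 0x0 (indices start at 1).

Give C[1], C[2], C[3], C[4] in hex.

CBC encryption: C_i = E(K, P_i ⊕ C_{i−1}), with C_{0} = IV.
C[1]: P[1] ⊕ 0x0 = 0x3; E(K, 0x3) = 0xB.
C[2]: P[2] ⊕ 0xB = 0xC; E(K, 0xC) = 0x4.
C[3]: P[3] ⊕ 0x4 = 0x6; E(K, 0x6) = 0x1.
C[4]: P[4] ⊕ 0x1 = 0x1; E(K, 0x1) = 0xA.

C[1] = 0xB, C[2] = 0x4, C[3] = 0x1, C[4] = 0xA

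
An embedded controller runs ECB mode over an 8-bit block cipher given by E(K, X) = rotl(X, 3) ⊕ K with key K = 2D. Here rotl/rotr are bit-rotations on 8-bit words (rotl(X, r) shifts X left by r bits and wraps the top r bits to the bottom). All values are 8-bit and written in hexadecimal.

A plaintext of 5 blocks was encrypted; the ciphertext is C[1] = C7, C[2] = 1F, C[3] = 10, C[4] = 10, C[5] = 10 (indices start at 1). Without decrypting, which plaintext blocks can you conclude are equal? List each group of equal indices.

ECB encrypts each block independently with the same key, so equal ciphertext blocks imply equal plaintext blocks.
C[3] = C[4] = C[5] = 10, so P[3] = P[4] = P[5].

P[3] = P[4] = P[5]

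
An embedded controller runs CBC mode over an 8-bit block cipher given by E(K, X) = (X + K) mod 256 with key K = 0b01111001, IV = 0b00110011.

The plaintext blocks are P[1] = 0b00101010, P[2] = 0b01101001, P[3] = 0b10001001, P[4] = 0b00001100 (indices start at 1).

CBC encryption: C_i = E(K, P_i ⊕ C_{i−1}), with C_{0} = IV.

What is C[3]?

C[1]: P[1] ⊕ 0b00110011 = 0b00011001; E(K, 0b00011001) = 0b10010010.
C[2]: P[2] ⊕ 0b10010010 = 0b11111011; E(K, 0b11111011) = 0b01110100.
C[3]: P[3] ⊕ 0b01110100 = 0b11111101; E(K, 0b11111101) = 0b01110110.

C[3] = 0b01110110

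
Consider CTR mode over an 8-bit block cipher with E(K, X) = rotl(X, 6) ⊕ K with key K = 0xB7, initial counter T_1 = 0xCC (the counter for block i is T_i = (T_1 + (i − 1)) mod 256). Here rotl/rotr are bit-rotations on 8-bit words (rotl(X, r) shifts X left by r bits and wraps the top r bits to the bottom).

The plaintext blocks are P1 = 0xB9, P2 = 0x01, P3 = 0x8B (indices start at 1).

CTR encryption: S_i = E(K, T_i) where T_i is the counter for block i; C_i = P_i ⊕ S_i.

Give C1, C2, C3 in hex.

C1: T = 0xCC, S = E(K, T) = 0x84; 0xB9 ⊕ 0x84 = 0x3D.
C2: T = 0xCD, S = E(K, T) = 0xC4; 0x01 ⊕ 0xC4 = 0xC5.
C3: T = 0xCE, S = E(K, T) = 0x04; 0x8B ⊕ 0x04 = 0x8F.

C1 = 0x3D, C2 = 0xC5, C3 = 0x8F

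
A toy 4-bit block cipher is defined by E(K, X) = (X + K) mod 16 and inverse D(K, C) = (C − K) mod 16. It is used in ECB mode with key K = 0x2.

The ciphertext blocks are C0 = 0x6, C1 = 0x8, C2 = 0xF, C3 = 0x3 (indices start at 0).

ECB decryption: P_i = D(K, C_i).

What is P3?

P3 = 0x1

P3: D(K, 0x3) = 0x1.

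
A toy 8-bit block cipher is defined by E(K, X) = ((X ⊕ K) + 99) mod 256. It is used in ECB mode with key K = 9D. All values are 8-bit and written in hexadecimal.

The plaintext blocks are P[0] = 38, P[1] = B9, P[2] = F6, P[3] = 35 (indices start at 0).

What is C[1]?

C[1] = BD

ECB encryption: C_i = E(K, P_i).
C[1]: E(K, B9) = BD.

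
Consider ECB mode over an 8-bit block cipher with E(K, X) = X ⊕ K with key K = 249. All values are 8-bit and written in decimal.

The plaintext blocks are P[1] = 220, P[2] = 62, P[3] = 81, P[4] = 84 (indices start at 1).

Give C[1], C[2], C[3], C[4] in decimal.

ECB encryption: C_i = E(K, P_i).
C[1]: E(K, 220) = 37.
C[2]: E(K, 62) = 199.
C[3]: E(K, 81) = 168.
C[4]: E(K, 84) = 173.

C[1] = 37, C[2] = 199, C[3] = 168, C[4] = 173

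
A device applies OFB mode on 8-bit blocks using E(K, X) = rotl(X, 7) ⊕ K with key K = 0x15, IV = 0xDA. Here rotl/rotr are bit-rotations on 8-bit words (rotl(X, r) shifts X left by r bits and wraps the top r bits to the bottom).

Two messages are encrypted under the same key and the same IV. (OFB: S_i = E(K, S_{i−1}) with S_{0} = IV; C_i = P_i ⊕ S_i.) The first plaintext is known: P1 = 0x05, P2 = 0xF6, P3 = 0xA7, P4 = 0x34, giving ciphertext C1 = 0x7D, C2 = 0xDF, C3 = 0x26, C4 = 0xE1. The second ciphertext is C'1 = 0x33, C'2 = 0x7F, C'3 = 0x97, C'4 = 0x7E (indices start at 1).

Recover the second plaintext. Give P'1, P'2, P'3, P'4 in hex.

In OFB with a reused IV, both messages share the same keystream S_i, so C_i ⊕ C'_i = P_i ⊕ P'_i and thus P'_i = P_i ⊕ C_i ⊕ C'_i.
P'1: 0x05 ⊕ 0x7D ⊕ 0x33 = 0x4B.
P'2: 0xF6 ⊕ 0xDF ⊕ 0x7F = 0x56.
P'3: 0xA7 ⊕ 0x26 ⊕ 0x97 = 0x16.
P'4: 0x34 ⊕ 0xE1 ⊕ 0x7E = 0xAB.

P'1 = 0x4B, P'2 = 0x56, P'3 = 0x16, P'4 = 0xAB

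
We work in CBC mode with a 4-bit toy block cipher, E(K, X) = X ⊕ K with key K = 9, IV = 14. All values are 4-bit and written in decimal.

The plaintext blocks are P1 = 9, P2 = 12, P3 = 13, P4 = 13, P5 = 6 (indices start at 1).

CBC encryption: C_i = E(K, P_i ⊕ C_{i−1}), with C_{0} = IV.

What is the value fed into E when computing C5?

C1: P1 ⊕ 14 = 7; E(K, 7) = 14.
C2: P2 ⊕ 14 = 2; E(K, 2) = 11.
C3: P3 ⊕ 11 = 6; E(K, 6) = 15.
C4: P4 ⊕ 15 = 2; E(K, 2) = 11.
C5: P5 ⊕ 11 = 13; E(K, 13) = 4.
So the input to E for block 5 is 13.

13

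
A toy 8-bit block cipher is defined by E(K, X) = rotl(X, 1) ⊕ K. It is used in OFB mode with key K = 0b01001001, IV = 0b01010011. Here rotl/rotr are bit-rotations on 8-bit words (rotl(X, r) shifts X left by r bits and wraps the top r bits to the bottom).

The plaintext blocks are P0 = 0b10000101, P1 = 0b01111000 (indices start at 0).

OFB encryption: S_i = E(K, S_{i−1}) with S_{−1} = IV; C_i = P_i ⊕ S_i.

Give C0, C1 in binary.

C0 = 0b01101010, C1 = 0b11101110

C0: S = E(K, 0b01010011) = 0b11101111; 0b10000101 ⊕ 0b11101111 = 0b01101010.
C1: S = E(K, 0b11101111) = 0b10010110; 0b01111000 ⊕ 0b10010110 = 0b11101110.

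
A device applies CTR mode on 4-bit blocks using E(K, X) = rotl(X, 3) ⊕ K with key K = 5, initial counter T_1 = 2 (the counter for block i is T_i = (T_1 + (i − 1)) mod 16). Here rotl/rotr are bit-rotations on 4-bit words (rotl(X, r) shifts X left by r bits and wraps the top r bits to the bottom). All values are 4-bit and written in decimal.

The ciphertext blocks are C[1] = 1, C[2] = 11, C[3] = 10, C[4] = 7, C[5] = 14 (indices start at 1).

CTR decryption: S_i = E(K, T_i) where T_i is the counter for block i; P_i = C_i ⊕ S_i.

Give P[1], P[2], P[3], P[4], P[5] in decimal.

P[1]: T = 2, S = E(K, T) = 4; 1 ⊕ 4 = 5.
P[2]: T = 3, S = E(K, T) = 12; 11 ⊕ 12 = 7.
P[3]: T = 4, S = E(K, T) = 7; 10 ⊕ 7 = 13.
P[4]: T = 5, S = E(K, T) = 15; 7 ⊕ 15 = 8.
P[5]: T = 6, S = E(K, T) = 6; 14 ⊕ 6 = 8.

P[1] = 5, P[2] = 7, P[3] = 13, P[4] = 8, P[5] = 8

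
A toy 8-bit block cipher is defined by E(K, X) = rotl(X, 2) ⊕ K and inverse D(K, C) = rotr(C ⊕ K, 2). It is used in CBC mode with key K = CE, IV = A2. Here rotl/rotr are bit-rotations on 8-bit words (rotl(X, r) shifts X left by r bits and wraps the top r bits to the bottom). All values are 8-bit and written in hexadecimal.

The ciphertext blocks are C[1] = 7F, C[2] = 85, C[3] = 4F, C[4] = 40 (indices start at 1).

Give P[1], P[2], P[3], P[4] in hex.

P[1] = CE, P[2] = AD, P[3] = E5, P[4] = EC

CBC decryption: P_i = D(K, C_i) ⊕ C_{i−1}, with C_{0} = IV.
P[1]: D(K, 7F) = 6C; 6C ⊕ A2 = CE.
P[2]: D(K, 85) = D2; D2 ⊕ 7F = AD.
P[3]: D(K, 4F) = 60; 60 ⊕ 85 = E5.
P[4]: D(K, 40) = A3; A3 ⊕ 4F = EC.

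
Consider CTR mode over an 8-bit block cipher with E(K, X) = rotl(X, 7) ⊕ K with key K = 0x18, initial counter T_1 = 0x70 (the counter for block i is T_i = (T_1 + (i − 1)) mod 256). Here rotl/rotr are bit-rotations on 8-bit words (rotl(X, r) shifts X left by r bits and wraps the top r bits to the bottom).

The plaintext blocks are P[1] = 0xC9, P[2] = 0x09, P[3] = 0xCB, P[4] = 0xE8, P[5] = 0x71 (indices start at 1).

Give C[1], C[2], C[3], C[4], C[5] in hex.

C[1] = 0xE9, C[2] = 0xA9, C[3] = 0xEA, C[4] = 0x49, C[5] = 0x53

CTR encryption: S_i = E(K, T_i) where T_i is the counter for block i; C_i = P_i ⊕ S_i.
C[1]: T = 0x70, S = E(K, T) = 0x20; 0xC9 ⊕ 0x20 = 0xE9.
C[2]: T = 0x71, S = E(K, T) = 0xA0; 0x09 ⊕ 0xA0 = 0xA9.
C[3]: T = 0x72, S = E(K, T) = 0x21; 0xCB ⊕ 0x21 = 0xEA.
C[4]: T = 0x73, S = E(K, T) = 0xA1; 0xE8 ⊕ 0xA1 = 0x49.
C[5]: T = 0x74, S = E(K, T) = 0x22; 0x71 ⊕ 0x22 = 0x53.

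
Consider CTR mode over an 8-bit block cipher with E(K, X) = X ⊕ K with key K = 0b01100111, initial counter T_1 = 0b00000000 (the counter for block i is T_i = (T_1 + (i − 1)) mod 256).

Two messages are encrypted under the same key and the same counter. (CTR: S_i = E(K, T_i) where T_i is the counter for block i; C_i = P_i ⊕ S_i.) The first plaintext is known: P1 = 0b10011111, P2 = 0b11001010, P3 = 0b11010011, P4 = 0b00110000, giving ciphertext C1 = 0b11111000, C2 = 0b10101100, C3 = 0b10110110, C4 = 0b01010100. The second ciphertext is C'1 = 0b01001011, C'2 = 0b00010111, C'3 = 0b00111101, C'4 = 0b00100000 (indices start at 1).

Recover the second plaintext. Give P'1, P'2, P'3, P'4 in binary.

P'1 = 0b00101100, P'2 = 0b01110001, P'3 = 0b01011000, P'4 = 0b01000100

In CTR with a reused counter, both messages share the same keystream S_i, so C_i ⊕ C'_i = P_i ⊕ P'_i and thus P'_i = P_i ⊕ C_i ⊕ C'_i.
P'1: 0b10011111 ⊕ 0b11111000 ⊕ 0b01001011 = 0b00101100.
P'2: 0b11001010 ⊕ 0b10101100 ⊕ 0b00010111 = 0b01110001.
P'3: 0b11010011 ⊕ 0b10110110 ⊕ 0b00111101 = 0b01011000.
P'4: 0b00110000 ⊕ 0b01010100 ⊕ 0b00100000 = 0b01000100.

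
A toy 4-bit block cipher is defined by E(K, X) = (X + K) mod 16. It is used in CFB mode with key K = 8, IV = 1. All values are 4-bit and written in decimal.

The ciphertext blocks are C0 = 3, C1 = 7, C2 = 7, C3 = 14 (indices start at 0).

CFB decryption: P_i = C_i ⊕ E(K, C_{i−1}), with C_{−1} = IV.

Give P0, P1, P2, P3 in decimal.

P0 = 10, P1 = 12, P2 = 8, P3 = 1

P0: E(K, 1) = 9; 3 ⊕ 9 = 10.
P1: E(K, 3) = 11; 7 ⊕ 11 = 12.
P2: E(K, 7) = 15; 7 ⊕ 15 = 8.
P3: E(K, 7) = 15; 14 ⊕ 15 = 1.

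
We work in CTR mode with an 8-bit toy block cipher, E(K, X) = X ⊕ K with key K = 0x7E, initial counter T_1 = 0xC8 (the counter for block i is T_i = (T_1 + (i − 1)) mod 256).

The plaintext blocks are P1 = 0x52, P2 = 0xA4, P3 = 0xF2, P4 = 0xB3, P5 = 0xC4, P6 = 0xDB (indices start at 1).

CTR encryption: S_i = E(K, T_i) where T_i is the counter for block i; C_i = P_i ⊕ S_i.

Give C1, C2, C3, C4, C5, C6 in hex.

C1: T = 0xC8, S = E(K, T) = 0xB6; 0x52 ⊕ 0xB6 = 0xE4.
C2: T = 0xC9, S = E(K, T) = 0xB7; 0xA4 ⊕ 0xB7 = 0x13.
C3: T = 0xCA, S = E(K, T) = 0xB4; 0xF2 ⊕ 0xB4 = 0x46.
C4: T = 0xCB, S = E(K, T) = 0xB5; 0xB3 ⊕ 0xB5 = 0x06.
C5: T = 0xCC, S = E(K, T) = 0xB2; 0xC4 ⊕ 0xB2 = 0x76.
C6: T = 0xCD, S = E(K, T) = 0xB3; 0xDB ⊕ 0xB3 = 0x68.

C1 = 0xE4, C2 = 0x13, C3 = 0x46, C4 = 0x06, C5 = 0x76, C6 = 0x68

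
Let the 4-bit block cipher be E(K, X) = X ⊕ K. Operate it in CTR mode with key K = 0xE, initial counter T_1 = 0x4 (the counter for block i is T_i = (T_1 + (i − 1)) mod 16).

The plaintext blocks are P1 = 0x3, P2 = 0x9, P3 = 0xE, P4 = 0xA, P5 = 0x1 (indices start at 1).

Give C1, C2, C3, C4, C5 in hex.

CTR encryption: S_i = E(K, T_i) where T_i is the counter for block i; C_i = P_i ⊕ S_i.
C1: T = 0x4, S = E(K, T) = 0xA; 0x3 ⊕ 0xA = 0x9.
C2: T = 0x5, S = E(K, T) = 0xB; 0x9 ⊕ 0xB = 0x2.
C3: T = 0x6, S = E(K, T) = 0x8; 0xE ⊕ 0x8 = 0x6.
C4: T = 0x7, S = E(K, T) = 0x9; 0xA ⊕ 0x9 = 0x3.
C5: T = 0x8, S = E(K, T) = 0x6; 0x1 ⊕ 0x6 = 0x7.

C1 = 0x9, C2 = 0x2, C3 = 0x6, C4 = 0x3, C5 = 0x7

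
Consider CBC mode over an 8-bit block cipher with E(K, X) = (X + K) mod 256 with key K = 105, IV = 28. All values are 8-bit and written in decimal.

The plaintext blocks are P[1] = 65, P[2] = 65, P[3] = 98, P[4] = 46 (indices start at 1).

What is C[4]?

C[4] = 62

CBC encryption: C_i = E(K, P_i ⊕ C_{i−1}), with C_{0} = IV.
C[1]: P[1] ⊕ 28 = 93; E(K, 93) = 198.
C[2]: P[2] ⊕ 198 = 135; E(K, 135) = 240.
C[3]: P[3] ⊕ 240 = 146; E(K, 146) = 251.
C[4]: P[4] ⊕ 251 = 213; E(K, 213) = 62.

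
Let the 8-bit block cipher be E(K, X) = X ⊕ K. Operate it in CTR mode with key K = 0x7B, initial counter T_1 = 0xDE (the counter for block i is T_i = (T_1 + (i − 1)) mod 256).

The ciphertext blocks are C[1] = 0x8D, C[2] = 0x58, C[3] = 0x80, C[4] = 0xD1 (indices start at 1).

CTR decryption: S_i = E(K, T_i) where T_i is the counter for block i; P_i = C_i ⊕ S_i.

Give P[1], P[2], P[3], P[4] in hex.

P[1]: T = 0xDE, S = E(K, T) = 0xA5; 0x8D ⊕ 0xA5 = 0x28.
P[2]: T = 0xDF, S = E(K, T) = 0xA4; 0x58 ⊕ 0xA4 = 0xFC.
P[3]: T = 0xE0, S = E(K, T) = 0x9B; 0x80 ⊕ 0x9B = 0x1B.
P[4]: T = 0xE1, S = E(K, T) = 0x9A; 0xD1 ⊕ 0x9A = 0x4B.

P[1] = 0x28, P[2] = 0xFC, P[3] = 0x1B, P[4] = 0x4B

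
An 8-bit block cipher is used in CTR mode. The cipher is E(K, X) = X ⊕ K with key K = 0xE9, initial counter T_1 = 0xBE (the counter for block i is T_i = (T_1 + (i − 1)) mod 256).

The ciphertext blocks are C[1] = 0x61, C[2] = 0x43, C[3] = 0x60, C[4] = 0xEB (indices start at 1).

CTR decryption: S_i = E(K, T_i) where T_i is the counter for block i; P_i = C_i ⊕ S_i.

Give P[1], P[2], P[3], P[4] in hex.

P[1] = 0x36, P[2] = 0x15, P[3] = 0x49, P[4] = 0xC3

P[1]: T = 0xBE, S = E(K, T) = 0x57; 0x61 ⊕ 0x57 = 0x36.
P[2]: T = 0xBF, S = E(K, T) = 0x56; 0x43 ⊕ 0x56 = 0x15.
P[3]: T = 0xC0, S = E(K, T) = 0x29; 0x60 ⊕ 0x29 = 0x49.
P[4]: T = 0xC1, S = E(K, T) = 0x28; 0xEB ⊕ 0x28 = 0xC3.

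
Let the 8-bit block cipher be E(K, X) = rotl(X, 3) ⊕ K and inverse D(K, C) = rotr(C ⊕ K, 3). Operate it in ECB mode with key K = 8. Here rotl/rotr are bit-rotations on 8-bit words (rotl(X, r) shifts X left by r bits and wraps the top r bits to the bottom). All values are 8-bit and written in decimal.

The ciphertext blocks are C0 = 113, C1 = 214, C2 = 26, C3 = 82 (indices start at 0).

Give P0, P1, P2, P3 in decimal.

P0 = 47, P1 = 219, P2 = 66, P3 = 75

ECB decryption: P_i = D(K, C_i).
P0: D(K, 113) = 47.
P1: D(K, 214) = 219.
P2: D(K, 26) = 66.
P3: D(K, 82) = 75.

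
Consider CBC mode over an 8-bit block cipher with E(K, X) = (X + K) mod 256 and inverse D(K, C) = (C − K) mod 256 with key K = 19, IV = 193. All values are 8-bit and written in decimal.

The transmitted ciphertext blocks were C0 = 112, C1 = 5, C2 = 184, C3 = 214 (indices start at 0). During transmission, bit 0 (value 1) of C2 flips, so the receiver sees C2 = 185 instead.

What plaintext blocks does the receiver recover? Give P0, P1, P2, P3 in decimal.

CBC decryption: P_i = D(K, C_i) ⊕ C_{i−1}, with C_{−1} = IV.
Only C2 changed, to 185. In CBC, a change in C_i garbles P_i and flips the same bit in P_{i+1}. Decrypting the received ciphertext:
P0: D(K, 112) = 93; 93 ⊕ 193 = 156.
P1: D(K, 5) = 242; 242 ⊕ 112 = 130.
P2: D(K, 185) = 166; 166 ⊕ 5 = 163.
P3: D(K, 214) = 195; 195 ⊕ 185 = 122.
Blocks that differ from the original plaintext: P2, P3.

P0 = 156, P1 = 130, P2 = 163, P3 = 122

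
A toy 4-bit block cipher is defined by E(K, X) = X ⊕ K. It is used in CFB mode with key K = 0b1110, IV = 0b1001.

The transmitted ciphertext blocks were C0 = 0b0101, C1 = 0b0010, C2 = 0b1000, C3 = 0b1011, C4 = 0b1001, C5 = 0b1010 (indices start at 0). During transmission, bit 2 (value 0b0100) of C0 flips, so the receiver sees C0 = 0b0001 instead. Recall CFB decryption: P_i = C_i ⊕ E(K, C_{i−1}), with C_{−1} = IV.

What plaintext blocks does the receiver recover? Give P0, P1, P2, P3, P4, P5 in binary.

Only C0 changed, to 0b0001. In CFB, a change in C_i flips the same bit in P_i and garbles P_{i+1}. Decrypting the received ciphertext:
P0: E(K, 0b1001) = 0b0111; 0b0001 ⊕ 0b0111 = 0b0110.
P1: E(K, 0b0001) = 0b1111; 0b0010 ⊕ 0b1111 = 0b1101.
P2: E(K, 0b0010) = 0b1100; 0b1000 ⊕ 0b1100 = 0b0100.
P3: E(K, 0b1000) = 0b0110; 0b1011 ⊕ 0b0110 = 0b1101.
P4: E(K, 0b1011) = 0b0101; 0b1001 ⊕ 0b0101 = 0b1100.
P5: E(K, 0b1001) = 0b0111; 0b1010 ⊕ 0b0111 = 0b1101.
Blocks that differ from the original plaintext: P0, P1.

P0 = 0b0110, P1 = 0b1101, P2 = 0b0100, P3 = 0b1101, P4 = 0b1100, P5 = 0b1101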